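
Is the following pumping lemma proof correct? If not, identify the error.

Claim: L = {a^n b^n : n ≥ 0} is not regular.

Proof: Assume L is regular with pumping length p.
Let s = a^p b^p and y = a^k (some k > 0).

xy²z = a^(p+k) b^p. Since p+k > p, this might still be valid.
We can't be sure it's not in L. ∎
The proof is INCORRECT.

Error: The conclusion is wrong.
xy²z = a^(p+k) b^p is definitely NOT in L because the number of a's (p+k) ≠ number of b's (p).
The proof incorrectly doubts what is actually a valid contradiction.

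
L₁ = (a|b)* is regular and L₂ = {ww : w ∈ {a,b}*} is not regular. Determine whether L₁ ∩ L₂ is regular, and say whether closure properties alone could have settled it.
No — L₁ ∩ L₂ is not regular.

(a|b)* is all strings over {a,b}, so L₁ ∩ L₂ = {ww : w ∈ {a,b}*} = L₂ itself, which is not regular (pump s = a^p b a^p b).

Note that the bare facts "L₁ regular, L₂ non-regular" do not settle the question by themselves: the closure of regular languages under ∪, ∩, complement and difference applies only when BOTH operands are regular. With a non-regular operand the result can come out regular or non-regular depending on the specific languages, so one has to work out L₁ ∩ L₂ for this particular pair, as above.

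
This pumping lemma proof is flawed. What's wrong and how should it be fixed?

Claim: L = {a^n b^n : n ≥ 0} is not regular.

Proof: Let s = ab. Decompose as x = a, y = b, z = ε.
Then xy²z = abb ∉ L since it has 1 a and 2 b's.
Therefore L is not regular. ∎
Error: The string s = ab might be shorter than the pumping length p.

Correction: Choose s = a^p b^p to ensure |s| ≥ p. Also, the decomposition is wrong: with |xy| ≤ p, y cannot include b's when s starts with p a's.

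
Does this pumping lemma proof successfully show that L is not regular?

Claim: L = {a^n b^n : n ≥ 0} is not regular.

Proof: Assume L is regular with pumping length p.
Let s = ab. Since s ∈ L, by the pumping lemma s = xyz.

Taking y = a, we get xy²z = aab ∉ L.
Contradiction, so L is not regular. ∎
The proof is INCORRECT.

Error: The string s = ab may be shorter than p.
The pumping lemma only applies to strings with |s| ≥ p, and p is not under our control.
We must choose s in terms of p, e.g. s = a^p b^p, to ensure |s| ≥ p.
(The proof also fixes one particular y; a valid argument must handle every decomposition with |xy| ≤ p and |y| ≥ 1 — for s = a^p b^p this forces y = a^k, and then xy²z = a^(p+k) b^p ∉ L.)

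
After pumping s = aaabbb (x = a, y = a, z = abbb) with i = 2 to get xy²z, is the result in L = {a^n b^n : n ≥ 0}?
No

xy²z = a · aa · abbb = aaaabbb.
aaaabbb has 4 a's and 3 b's; 4 ≠ 3, so it is not in L.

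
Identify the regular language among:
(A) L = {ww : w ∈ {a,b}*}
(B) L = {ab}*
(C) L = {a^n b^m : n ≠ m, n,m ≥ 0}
(B) {ab}*

(B) L = {ab}* is regular.

This can be recognized by a finite automaton (DFA/NFA).
Regular expressions like {ab}* define regular languages.

The other choices are not regular:
- {ww : w ∈ {a,b}*}: After pumping, the two halves no longer match
- {a^n b^m : n ≠ m, n,m ≥ 0}: After pumping a's, we can make n = m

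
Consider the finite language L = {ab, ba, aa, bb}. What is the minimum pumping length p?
p = 3

For a finite language L, the pumping lemma holds vacuously if p > max|s| for s ∈ L.

The longest string in L = {ab, ba, aa, bb} has length 2.
If p = 3, then no string s ∈ L has |s| ≥ p, so the condition is vacuously true.

The minimum pumping length is p = 3.

Why no smaller p works: for any p ≤ 2, the longest string s ∈ L has |s| = 2 ≥ p, so it would
have to be pumpable; but pumping up (i = 2, 3, ...) produces ever longer strings, which cannot all lie in the
finite language L. So the pumping property fails for every p ≤ 2.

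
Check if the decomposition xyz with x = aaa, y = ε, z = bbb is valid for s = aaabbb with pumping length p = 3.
Violated: |y| > 0

The decomposition x = aaa, y = ε, z = bbb for s = aaabbb with p = 3
violates the constraint: |y| > 0

|y| = 0, but the pumping lemma requires |y| > 0 (y must be non-empty).

Pumping lemma constraints:
1. xyz = s (decomposition is valid)
2. |xy| ≤ p
3. |y| > 0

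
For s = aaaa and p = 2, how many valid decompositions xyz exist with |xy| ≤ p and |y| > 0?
3

For s = 'aaaa' with pumping length p = 2:

Constraints: |xy| ≤ 2, |y| > 0

Valid decompositions (|xy| ≤ p, |y| ≥ 1):
  • x='', y='a', z='aaa'
  • x='a', y='a', z='aa'
  • x='', y='aa', z='aa'

Total count: 3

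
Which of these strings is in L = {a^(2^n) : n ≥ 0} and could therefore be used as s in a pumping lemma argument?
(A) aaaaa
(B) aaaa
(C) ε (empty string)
(B) aaaa

The pumping lemma is applied to a string s that lies in L, so first check membership of each option:
- (A) aaaaa has length 5, strictly between 2^2 = 4 and 2^3 = 8, so it is not in L ✗
- (B) aaaa has length 4 = 2^2, so it is in L ✓
- (C) ε has length 0, which is not a power of 2, so it is not in L ✗

Only (B) aaaa is in L, so it is the only candidate that could play the role of s.
(In a complete proof one picks s in terms of the pumping length p so that |s| ≥ p is guaranteed; a fixed string like aaaa illustrates the shape of such an s.)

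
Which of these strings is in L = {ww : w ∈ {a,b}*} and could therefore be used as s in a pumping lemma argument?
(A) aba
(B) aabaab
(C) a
(B) aabaab

The pumping lemma is applied to a string s that lies in L, so first check membership of each option:
- (A) aba has odd length 3, so it cannot be written as ww and is not in L ✗
- (B) aabaab splits into halves aab · aab, which are equal, so it is in L (w = aab) ✓
- (C) a has odd length 1, so it cannot be written as ww and is not in L ✗

Only (B) aabaab is in L, so it is the only candidate that could play the role of s.
(In a complete proof one picks s in terms of the pumping length p so that |s| ≥ p is guaranteed; a fixed string like aabaab illustrates the shape of such an s.)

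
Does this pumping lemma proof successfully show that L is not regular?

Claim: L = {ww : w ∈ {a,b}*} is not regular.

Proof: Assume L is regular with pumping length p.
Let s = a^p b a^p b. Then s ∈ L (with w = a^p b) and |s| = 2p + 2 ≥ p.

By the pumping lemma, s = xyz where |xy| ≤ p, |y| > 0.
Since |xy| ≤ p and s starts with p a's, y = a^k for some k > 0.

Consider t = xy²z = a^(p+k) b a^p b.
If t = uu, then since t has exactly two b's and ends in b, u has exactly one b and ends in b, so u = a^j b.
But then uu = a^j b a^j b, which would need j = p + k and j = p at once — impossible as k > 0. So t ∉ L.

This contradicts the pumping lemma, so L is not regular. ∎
The proof is correct.

This proof is valid because:
1. s = a^p b a^p b is in L and is chosen in terms of p, so |s| ≥ p holds for every p
2. The decomposition analysis is correct: |xy| ≤ p forces y to lie inside the leading a's
3. The contradiction is valid: the argument shows a^(p+k) b a^p b cannot be split into two equal halves
4. The conclusion follows logically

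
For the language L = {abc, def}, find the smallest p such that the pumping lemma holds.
p = 4

For a finite language L, the pumping lemma holds vacuously if p > max|s| for s ∈ L.

The longest string in L = {abc, def} has length 3.
If p = 4, then no string s ∈ L has |s| ≥ p, so the condition is vacuously true.

The minimum pumping length is p = 4.

Why no smaller p works: for any p ≤ 3, the longest string s ∈ L has |s| = 3 ≥ p, so it would
have to be pumpable; but pumping up (i = 2, 3, ...) produces ever longer strings, which cannot all lie in the
finite language L. So the pumping property fails for every p ≤ 3.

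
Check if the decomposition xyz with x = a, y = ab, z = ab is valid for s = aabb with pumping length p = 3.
Violated: xyz = s

The decomposition x = a, y = ab, z = ab for s = aabb with p = 3
violates the constraint: xyz = s

xyz = 'a' + 'ab' + 'ab' = 'aabab' ≠ 'aabb' = s. The decomposition doesn't reconstruct s.

Pumping lemma constraints:
1. xyz = s (decomposition is valid)
2. |xy| ≤ p
3. |y| > 0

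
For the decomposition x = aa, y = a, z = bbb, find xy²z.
aaaabbb

Given x = 'aa', y = 'a', z = 'bbb' and i = 2:

xy^2z = x + y·y·...·y (2 times) + z
       = 'aa' + 'a'^2 + 'bbb'
       = 'aa' + 'aa' + 'bbb'
       = 'aaaabbb'

The pumped string is 'aaaabbb' with length 7.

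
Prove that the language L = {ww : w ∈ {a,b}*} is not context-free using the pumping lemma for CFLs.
Assume for contradiction that L is context-free, and let p ≥ 1 be the pumping length given by the pumping lemma for CFLs.
Choose s = a^p b^p a^p b^p. Then s ∈ L (take w = a^p b^p) and |s| = 4p ≥ p.
By the CFL pumping lemma, s = uvxyz for some u, v, x, y, z with |vxy| ≤ p, |vy| ≥ 1, and uv^i xy^i z ∈ L for every i ≥ 0.

Write s as four blocks A₁ B₁ A₂ B₂ with A₁ = A₂ = a^p and B₁ = B₂ = b^p. Since |vxy| ≤ p, the window vxy lies inside at most two adjacent blocks. Take i = 0 and let t = uxz, so |t| = 4p − |vy| with 1 ≤ |vy| ≤ p. If |t| is odd, t ∉ L immediately, so assume |vy| is even (hence |vy| ≥ 2) and |t|/2 = 2p − |vy|/2, which satisfies p ≤ |t|/2 ≤ 2p − 1.

Case 1 (vxy inside A₁B₁): t = a^(p−j) b^(p−l) a^p b^p with j + l = |vy|. The second half of t has length < 2p, so it is a suffix of the trailing a^p b^p and ends in b; the first half is a^(p−j) b^(p−l) a^((j+l)/2), which ends in a because (j+l)/2 ≥ 1. The halves differ, so t ∉ L.

Case 2 (vxy inside B₁A₂, straddling the middle): t = a^p b^(p−j) a^(p−l) b^p with j + l = |vy|. If t = ww, then w is a prefix of t of length ≥ p, so w begins with a^p; and w is a suffix of t of length ≥ p, so w ends with b^p. That forces |w| ≥ 2p, contradicting |w| = |t|/2 ≤ 2p − 1. So t ∉ L.

Case 3 (vxy inside A₂B₂): t = a^p b^p a^(p−j) b^(p−l) with j + l = |vy|. The first half of t is a prefix of a^p b^p, so it begins with a; the second half is b^((j+l)/2) a^(p−j) b^(p−l), which begins with b. The halves differ, so t ∉ L.

In every case uv⁰xy⁰z = uxz ∉ L.

This contradicts the CFL pumping lemma, which requires uv^i xy^i z ∈ L for all i ≥ 0.
Hence L = {ww : w ∈ {a,b}*} is not context-free. ∎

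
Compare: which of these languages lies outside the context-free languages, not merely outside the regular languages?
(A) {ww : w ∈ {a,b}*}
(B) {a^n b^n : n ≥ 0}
(A) {ww : w ∈ {a,b}*}

(A) {ww : w ∈ {a,b}*} requires the CFL pumping lemma.

- {a^n b^n : n ≥ 0} is context-free (but not regular)
  • Can be shown non-regular with the regular pumping lemma
  • After pumping, the number of a's and b's become unequal

- {ww : w ∈ {a,b}*} is NOT context-free
  • Requires the CFL pumping lemma to prove
  • Cannot verify equality of two arbitrary substrings

The CFL pumping lemma is "stronger" in that it can prove non-membership
in the larger class of context-free languages.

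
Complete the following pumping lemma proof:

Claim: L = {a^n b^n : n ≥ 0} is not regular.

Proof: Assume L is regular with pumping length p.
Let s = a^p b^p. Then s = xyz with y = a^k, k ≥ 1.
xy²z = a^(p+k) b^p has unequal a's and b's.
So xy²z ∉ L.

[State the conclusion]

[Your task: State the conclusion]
This contradicts the pumping lemma for regular languages,
which guarantees xy^i z ∈ L for all i ≥ 0.

Since our assumption that L is regular leads to a contradiction,
we conclude that L = {a^n b^n : n ≥ 0} is NOT regular. ∎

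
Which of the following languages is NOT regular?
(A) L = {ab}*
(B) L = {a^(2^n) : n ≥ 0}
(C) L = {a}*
(B) {a^(2^n) : n ≥ 0}

(B) L = {a^(2^n) : n ≥ 0} is NOT regular.

The pumping lemma can be used to prove this:
After pumping, length is no longer a power of 2

The other languages are regular because they can be recognized by finite automata.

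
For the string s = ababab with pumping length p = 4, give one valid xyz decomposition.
x = '', y = 'a', z = 'babab'

For s = ababab and p = 4, one valid decomposition is:
- x = '' (length 0)
- y = 'a' (length 1)
- z = 'babab' (length 5)

Verification:
- xyz = '' + 'a' + 'babab' = ababab ✓
- |xy| = 1 ≤ 4 ✓
- |y| = 1 > 0 ✓

All pumping lemma constraints are satisfied.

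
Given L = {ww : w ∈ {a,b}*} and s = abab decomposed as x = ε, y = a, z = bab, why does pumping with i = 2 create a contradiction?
xy²z = aabab ∉ L

Pumping with i = 2 replaces y = a by y² = aa:
- Original: s = xyz = abab; abab splits into halves ab · ab, which are equal, so it is in L (w = ab)
- Pumped: xy²z = ε · aa · bab = aabab
- aabab has odd length 5, so it cannot be written as ww and is not in L

The pumping lemma would require xy²z ∈ L, so this decomposition yields a contradiction.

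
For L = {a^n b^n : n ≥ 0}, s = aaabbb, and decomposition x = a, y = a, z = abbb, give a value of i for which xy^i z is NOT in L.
i = 0

xy⁰z = a · ε · abbb = aabbb; aabbb has 2 a's and 3 b's; 2 ≠ 3, so it is not in L.
(Other choices also work, e.g. i = 2, 3; only i = 1 is guaranteed to stay in L since xy¹z = s.)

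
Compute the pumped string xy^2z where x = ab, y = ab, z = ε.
ababab

Given x = 'ab', y = 'ab', z = '' and i = 2:

xy^2z = x + y·y·...·y (2 times) + z
       = 'ab' + 'ab'^2 + ''
       = 'ab' + 'abab' + ''
       = 'ababab'

The pumped string is 'ababab' with length 6.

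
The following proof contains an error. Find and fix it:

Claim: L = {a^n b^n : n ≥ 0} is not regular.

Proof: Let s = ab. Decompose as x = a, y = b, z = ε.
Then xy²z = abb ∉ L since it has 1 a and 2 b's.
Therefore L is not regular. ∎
Error: The string s = ab might be shorter than the pumping length p.

Correction: Choose s = a^p b^p to ensure |s| ≥ p. Also, the decomposition is wrong: with |xy| ≤ p, y cannot include b's when s starts with p a's.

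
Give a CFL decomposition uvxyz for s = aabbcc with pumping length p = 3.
u='aa', v='b', x='b', y='c', z='c'

For s = aabbcc with pumping length p = 3:

One valid decomposition:
- u = 'aa'
- v = 'b'
- x = 'b'
- y = 'c'
- z = 'c'

Verification:
- uvxyz = 'aa' + 'b' + 'b' + 'c' + 'c' = aabbcc ✓
- |vxy| = |'bbc'| = 3 ≤ 3 ✓
- |vy| = |'bc'| = 2 > 0 ✓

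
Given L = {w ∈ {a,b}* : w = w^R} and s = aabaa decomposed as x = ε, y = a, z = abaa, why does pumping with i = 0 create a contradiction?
xy⁰z = abaa ∉ L

Pumping with i = 0 replaces y = a by y⁰ = ε:
- Original: s = xyz = aabaa; aabaa reversed is aabaa, the same string, so it is a palindrome and is in L
- Pumped: xy⁰z = ε · ε · abaa = abaa
- abaa reversed is aaba ≠ abaa, so it is not a palindrome and is not in L

The pumping lemma would require xy⁰z ∈ L, so this decomposition yields a contradiction.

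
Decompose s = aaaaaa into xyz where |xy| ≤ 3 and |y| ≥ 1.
x = 'a', y = 'aa', z = 'aaa'

For s = aaaaaa and p = 3, one valid decomposition is:
- x = 'a' (length 1)
- y = 'aa' (length 2)
- z = 'aaa' (length 3)

Verification:
- xyz = 'a' + 'aa' + 'aaa' = aaaaaa ✓
- |xy| = 3 ≤ 3 ✓
- |y| = 2 > 0 ✓

All pumping lemma constraints are satisfied.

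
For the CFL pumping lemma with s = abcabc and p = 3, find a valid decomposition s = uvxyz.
u='ab', v='c', x='a', y='b', z='c'

For s = abcabc with pumping length p = 3:

One valid decomposition:
- u = 'ab'
- v = 'c'
- x = 'a'
- y = 'b'
- z = 'c'

Verification:
- uvxyz = 'ab' + 'c' + 'a' + 'b' + 'c' = abcabc ✓
- |vxy| = |'cab'| = 3 ≤ 3 ✓
- |vy| = |'cb'| = 2 > 0 ✓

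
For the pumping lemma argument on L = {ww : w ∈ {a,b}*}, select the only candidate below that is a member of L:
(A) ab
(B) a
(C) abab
(C) abab

The pumping lemma is applied to a string s that lies in L, so first check membership of each option:
- (A) ab has length 2; its halves are a and b, which differ, so it is not in L ✗
- (B) a has odd length 1, so it cannot be written as ww and is not in L ✗
- (C) abab splits into halves ab · ab, which are equal, so it is in L (w = ab) ✓

Only (C) abab is in L, so it is the only candidate that could play the role of s.
(In a complete proof one picks s in terms of the pumping length p so that |s| ≥ p is guaranteed; a fixed string like abab illustrates the shape of such an s.)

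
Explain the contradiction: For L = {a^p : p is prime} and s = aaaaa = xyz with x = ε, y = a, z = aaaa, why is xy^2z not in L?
xy²z = aaaaaa ∉ L

Pumping with i = 2 replaces y = a by y² = aa:
- Original: s = xyz = aaaaa; aaaaa has length 5, which is prime, so it is in L
- Pumped: xy²z = ε · aa · aaaa = aaaaaa
- aaaaaa has length 6 = 2 × 3, which is not prime, so it is not in L

The pumping lemma would require xy²z ∈ L, so this decomposition yields a contradiction.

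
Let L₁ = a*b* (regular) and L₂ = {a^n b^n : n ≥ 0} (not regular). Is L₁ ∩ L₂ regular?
No — L₁ ∩ L₂ is not regular.

Every string a^n b^n already lies in a*b*, so L₁ ∩ L₂ = {a^n b^n : n ≥ 0} = L₂ itself, which is the standard non-regular language (pump s = a^p b^p).

Note that the bare facts "L₁ regular, L₂ non-regular" do not settle the question by themselves: the closure of regular languages under ∪, ∩, complement and difference applies only when BOTH operands are regular. With a non-regular operand the result can come out regular or non-regular depending on the specific languages, so one has to work out L₁ ∩ L₂ for this particular pair, as above.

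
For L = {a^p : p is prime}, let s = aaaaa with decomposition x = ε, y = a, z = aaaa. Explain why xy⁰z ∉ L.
xy⁰z = aaaa ∉ L

Pumping with i = 0 replaces y = a by y⁰ = ε:
- Original: s = xyz = aaaaa; aaaaa has length 5, which is prime, so it is in L
- Pumped: xy⁰z = ε · ε · aaaa = aaaa
- aaaa has length 4 = 2 × 2, which is not prime, so it is not in L

The pumping lemma would require xy⁰z ∈ L, so this decomposition yields a contradiction.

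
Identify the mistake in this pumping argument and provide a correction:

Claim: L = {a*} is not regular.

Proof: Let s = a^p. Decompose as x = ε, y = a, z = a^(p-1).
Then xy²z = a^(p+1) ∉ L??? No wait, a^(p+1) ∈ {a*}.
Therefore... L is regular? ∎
Error: The proof attempts to show a*  is not regular, but a* IS regular!

Correction: a* is a regular language (recognized by a simple DFA with one accepting state and self-loop on 'a'). The pumping lemma can only prove non-regularity, not regularity. For regular languages, pumping always works.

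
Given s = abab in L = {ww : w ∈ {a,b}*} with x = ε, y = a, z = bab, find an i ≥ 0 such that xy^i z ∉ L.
i = 2

xy²z = ε · aa · bab = aabab; aabab has odd length 5, so it cannot be written as ww and is not in L.
(Other choices also work, e.g. i = 0, 3; only i = 1 is guaranteed to stay in L since xy¹z = s.)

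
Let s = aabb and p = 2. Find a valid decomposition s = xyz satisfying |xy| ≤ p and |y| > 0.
x = '', y = 'a', z = 'abb'

For s = aabb and p = 2, one valid decomposition is:
- x = '' (length 0)
- y = 'a' (length 1)
- z = 'abb' (length 3)

Verification:
- xyz = '' + 'a' + 'abb' = aabb ✓
- |xy| = 1 ≤ 2 ✓
- |y| = 1 > 0 ✓

All pumping lemma constraints are satisfied.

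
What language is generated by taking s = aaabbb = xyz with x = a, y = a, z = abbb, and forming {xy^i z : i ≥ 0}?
{xy^i z : i ≥ 0} = {a^(2+i) b^3 : i ≥ 0} = {aabbb, aaabbb, aaaabbb, ...}

With x = a, y = a, z = abbb: Starting with aaabbb and pumping the second 'a', we get strings with 2+i a's followed by 3 b's for i = 0, 1, 2, ...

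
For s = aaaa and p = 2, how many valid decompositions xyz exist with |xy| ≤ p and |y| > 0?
3

For s = 'aaaa' with pumping length p = 2:

Constraints: |xy| ≤ 2, |y| > 0

Valid decompositions (|xy| ≤ p, |y| ≥ 1):
  • x='', y='a', z='aaa'
  • x='a', y='a', z='aa'
  • x='', y='aa', z='aa'

Total count: 3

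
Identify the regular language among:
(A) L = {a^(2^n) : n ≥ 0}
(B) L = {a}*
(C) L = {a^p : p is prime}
(B) {a}*

(B) L = {a}* is regular.

This can be recognized by a finite automaton (DFA/NFA).
Regular expressions like {a}* define regular languages.

The other choices are not regular:
- {a^p : p is prime}: After pumping, the length becomes composite
- {a^(2^n) : n ≥ 0}: After pumping, length is no longer a power of 2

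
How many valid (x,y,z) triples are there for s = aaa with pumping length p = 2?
3

For s = 'aaa' with pumping length p = 2:

Constraints: |xy| ≤ 2, |y| > 0

Valid decompositions (|xy| ≤ p, |y| ≥ 1):
  • x='', y='a', z='aa'
  • x='a', y='a', z='a'
  • x='', y='aa', z='a'

Total count: 3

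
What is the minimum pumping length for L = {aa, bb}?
p = 3

For a finite language L, the pumping lemma holds vacuously if p > max|s| for s ∈ L.

The longest string in L = {aa, bb} has length 2.
If p = 3, then no string s ∈ L has |s| ≥ p, so the condition is vacuously true.

The minimum pumping length is p = 3.

Why no smaller p works: for any p ≤ 2, the longest string s ∈ L has |s| = 2 ≥ p, so it would
have to be pumpable; but pumping up (i = 2, 3, ...) produces ever longer strings, which cannot all lie in the
finite language L. So the pumping property fails for every p ≤ 2.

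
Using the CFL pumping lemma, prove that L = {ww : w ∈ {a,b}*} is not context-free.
Assume for contradiction that L is context-free, and let p ≥ 1 be the pumping length given by the pumping lemma for CFLs.
Choose s = a^p b^p a^p b^p. Then s ∈ L (take w = a^p b^p) and |s| = 4p ≥ p.
By the CFL pumping lemma, s = uvxyz for some u, v, x, y, z with |vxy| ≤ p, |vy| ≥ 1, and uv^i xy^i z ∈ L for every i ≥ 0.

Write s as four blocks A₁ B₁ A₂ B₂ with A₁ = A₂ = a^p and B₁ = B₂ = b^p. Since |vxy| ≤ p, the window vxy lies inside at most two adjacent blocks. Take i = 0 and let t = uxz, so |t| = 4p − |vy| with 1 ≤ |vy| ≤ p. If |t| is odd, t ∉ L immediately, so assume |vy| is even (hence |vy| ≥ 2) and |t|/2 = 2p − |vy|/2, which satisfies p ≤ |t|/2 ≤ 2p − 1.

Case 1 (vxy inside A₁B₁): t = a^(p−j) b^(p−l) a^p b^p with j + l = |vy|. The second half of t has length < 2p, so it is a suffix of the trailing a^p b^p and ends in b; the first half is a^(p−j) b^(p−l) a^((j+l)/2), which ends in a because (j+l)/2 ≥ 1. The halves differ, so t ∉ L.

Case 2 (vxy inside B₁A₂, straddling the middle): t = a^p b^(p−j) a^(p−l) b^p with j + l = |vy|. If t = ww, then w is a prefix of t of length ≥ p, so w begins with a^p; and w is a suffix of t of length ≥ p, so w ends with b^p. That forces |w| ≥ 2p, contradicting |w| = |t|/2 ≤ 2p − 1. So t ∉ L.

Case 3 (vxy inside A₂B₂): t = a^p b^p a^(p−j) b^(p−l) with j + l = |vy|. The first half of t is a prefix of a^p b^p, so it begins with a; the second half is b^((j+l)/2) a^(p−j) b^(p−l), which begins with b. The halves differ, so t ∉ L.

In every case uv⁰xy⁰z = uxz ∉ L.

This contradicts the CFL pumping lemma, which requires uv^i xy^i z ∈ L for all i ≥ 0.
Hence L = {ww : w ∈ {a,b}*} is not context-free. ∎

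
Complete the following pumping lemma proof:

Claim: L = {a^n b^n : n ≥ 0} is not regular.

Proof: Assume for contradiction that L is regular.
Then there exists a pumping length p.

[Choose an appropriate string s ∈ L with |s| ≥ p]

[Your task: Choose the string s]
s = a^p b^p

This string is in L (has equal a's and b's) and has length 2p ≥ p.
Any decomposition xyz with |xy| ≤ p means y consists only of a's,
so pumping will unbalance the counts.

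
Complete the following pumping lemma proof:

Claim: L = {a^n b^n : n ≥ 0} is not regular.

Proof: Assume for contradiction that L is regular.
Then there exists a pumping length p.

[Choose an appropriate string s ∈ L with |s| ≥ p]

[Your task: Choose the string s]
s = a^p b^p

This string is in L (has equal a's and b's) and has length 2p ≥ p.
Any decomposition xyz with |xy| ≤ p means y consists only of a's,
so pumping will unbalance the counts.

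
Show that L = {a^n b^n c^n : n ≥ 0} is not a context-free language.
Assume for contradiction that L is context-free, and let p ≥ 1 be the pumping length given by the pumping lemma for CFLs.
Choose s = a^p b^p c^p. Then s ∈ L and |s| = 3p ≥ p.
By the CFL pumping lemma, s = uvxyz for some u, v, x, y, z with |vxy| ≤ p, |vy| ≥ 1, and uv^i xy^i z ∈ L for every i ≥ 0.

Because |vxy| ≤ p, the window vxy cannot contain both an a and a c: any substring of s containing both must include the entire block b^p plus at least one a and one c, so it has length ≥ p + 2 > p.
Hence at least one of the letters a, c does not occur in vy at all.

Take i = 0: the string uxz is obtained from s by deleting |vy| ≥ 1 symbols, so |uxz| = 3p − |vy| < 3p.
But the letter (a or c) that does not occur in vy still occurs exactly p times in uxz. Every string of L with exactly p copies of some letter is a^p b^p c^p, of length 3p. Since |uxz| < 3p, uxz ∉ L.

This contradicts the CFL pumping lemma, which requires uv^i xy^i z ∈ L for all i ≥ 0.
Hence L = {a^n b^n c^n : n ≥ 0} is not context-free. ∎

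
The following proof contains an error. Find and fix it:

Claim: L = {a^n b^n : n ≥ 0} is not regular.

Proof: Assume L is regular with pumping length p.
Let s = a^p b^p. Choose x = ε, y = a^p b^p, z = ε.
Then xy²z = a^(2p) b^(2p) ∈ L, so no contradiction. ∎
Error: The decomposition violates |xy| ≤ p. With y = a^p b^p, |xy| = |y| = 2p > p. (The proof also miscomputes xy²z, which would be a^p b^p a^p b^p rather than a^(2p) b^(2p), and it wrongly treats one harmless decomposition as settling the matter — the prover does not get to choose the decomposition.)

Correction: The pumping lemma requires |xy| ≤ p, and the argument must handle every decomposition satisfying |xy| ≤ p, |y| ≥ 1. Since s starts with p a's, any such y consists only of a's, say y = a^k with k ≥ 1. Then xy²z = a^(p+k) b^p has unequal numbers of a's and b's, so xy²z ∉ L — the required contradiction.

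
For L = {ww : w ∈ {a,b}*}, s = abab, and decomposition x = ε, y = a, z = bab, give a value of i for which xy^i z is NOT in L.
i = 3

xy³z = ε · aaa · bab = aaabab; aaabab has length 6; its halves are aaa and bab, which differ, so it is not in L.
(Other choices also work, e.g. i = 0, 2; only i = 1 is guaranteed to stay in L since xy¹z = s.)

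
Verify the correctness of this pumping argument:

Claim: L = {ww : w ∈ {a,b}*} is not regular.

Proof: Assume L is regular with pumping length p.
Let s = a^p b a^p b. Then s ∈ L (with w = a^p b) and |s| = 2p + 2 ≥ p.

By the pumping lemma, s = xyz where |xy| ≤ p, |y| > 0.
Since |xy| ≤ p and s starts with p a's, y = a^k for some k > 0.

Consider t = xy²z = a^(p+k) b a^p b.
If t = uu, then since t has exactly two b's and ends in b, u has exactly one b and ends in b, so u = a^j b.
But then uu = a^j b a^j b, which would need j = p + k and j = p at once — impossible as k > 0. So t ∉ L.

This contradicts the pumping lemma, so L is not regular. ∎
The proof is correct.

This proof is valid because:
1. s = a^p b a^p b is in L and is chosen in terms of p, so |s| ≥ p holds for every p
2. The decomposition analysis is correct: |xy| ≤ p forces y to lie inside the leading a's
3. The contradiction is valid: the argument shows a^(p+k) b a^p b cannot be split into two equal halves
4. The conclusion follows logically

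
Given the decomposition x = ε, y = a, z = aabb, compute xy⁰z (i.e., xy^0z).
aabb

Given x = '', y = 'a', z = 'aabb' and i = 0:

xy^0z = x + y·y·...·y (0 times) + z
       = '' + 'a'^0 + 'aabb'
       = '' + '' + 'aabb'
       = 'aabb'

The pumped string is 'aabb' with length 4.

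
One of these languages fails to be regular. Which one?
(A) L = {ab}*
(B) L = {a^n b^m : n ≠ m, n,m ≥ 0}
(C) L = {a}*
(B) {a^n b^m : n ≠ m, n,m ≥ 0}

(B) L = {a^n b^m : n ≠ m, n,m ≥ 0} is NOT regular.

The pumping lemma can be used to prove this:
After pumping a's, we can make n = m

The other languages are regular because they can be recognized by finite automata.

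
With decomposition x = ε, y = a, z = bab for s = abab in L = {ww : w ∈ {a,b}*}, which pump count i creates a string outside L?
i = 3

xy³z = ε · aaa · bab = aaabab; aaabab has length 6; its halves are aaa and bab, which differ, so it is not in L.
(Other choices also work, e.g. i = 0, 2; only i = 1 is guaranteed to stay in L since xy¹z = s.)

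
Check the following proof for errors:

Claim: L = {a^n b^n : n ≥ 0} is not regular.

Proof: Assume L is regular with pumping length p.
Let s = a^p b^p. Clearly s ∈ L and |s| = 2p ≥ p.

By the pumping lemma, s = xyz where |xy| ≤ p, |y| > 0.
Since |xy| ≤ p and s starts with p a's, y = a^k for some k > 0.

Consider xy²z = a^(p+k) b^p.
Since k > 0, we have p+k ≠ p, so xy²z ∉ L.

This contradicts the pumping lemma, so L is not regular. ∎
The proof is correct.

This proof is valid because:
1. The string s = a^p b^p is correctly in L
2. The decomposition analysis is correct: y must consist only of a's
3. The contradiction is valid: pumping increases a's but not b's
4. The conclusion follows logically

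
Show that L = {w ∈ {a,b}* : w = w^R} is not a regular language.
Assume for contradiction that L is regular, and let p ≥ 1 be the pumping length given by the pumping lemma.
Choose s = a^p b a^p. Then s ∈ L (it reads the same in both directions) and |s| = 2p + 1 ≥ p.
By the pumping lemma, s = xyz for some x, y, z with |xy| ≤ p, |y| ≥ 1, and xy^i z ∈ L for every i ≥ 0.
Since |xy| ≤ p and the first p symbols of s are all a's, y = a^k for some k with 1 ≤ k ≤ p.

Take i = 0: xy⁰z = a^(p − k) b a^p.
Its reversal is a^p b a^(p − k). These differ because the block of a's before the unique b has length p − k in one and p in the other, and p − k ≠ p since k ≥ 1. So xy⁰z is not a palindrome, i.e. xy⁰z ∉ L.

This contradicts the pumping lemma, which requires xy^i z ∈ L for all i ≥ 0.
Hence L = {w ∈ {a,b}* : w = w^R} is not regular. ∎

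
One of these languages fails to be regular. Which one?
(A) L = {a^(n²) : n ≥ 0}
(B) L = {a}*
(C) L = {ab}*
(A) {a^(n²) : n ≥ 0}

(A) L = {a^(n²) : n ≥ 0} is NOT regular.

The pumping lemma can be used to prove this:
After pumping, length is no longer a perfect square

The other languages are regular because they can be recognized by finite automata.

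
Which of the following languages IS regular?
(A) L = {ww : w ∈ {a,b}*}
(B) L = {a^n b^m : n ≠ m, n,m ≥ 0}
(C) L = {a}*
(C) {a}*

(C) L = {a}* is regular.

This can be recognized by a finite automaton (DFA/NFA).
Regular expressions like {a}* define regular languages.

The other choices are not regular:
- {ww : w ∈ {a,b}*}: After pumping, the two halves no longer match
- {a^n b^m : n ≠ m, n,m ≥ 0}: After pumping a's, we can make n = m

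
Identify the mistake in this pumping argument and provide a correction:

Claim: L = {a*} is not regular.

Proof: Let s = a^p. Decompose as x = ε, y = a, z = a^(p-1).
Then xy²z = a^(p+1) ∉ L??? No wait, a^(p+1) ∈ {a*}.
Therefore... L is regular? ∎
Error: The proof attempts to show a*  is not regular, but a* IS regular!

Correction: a* is a regular language (recognized by a simple DFA with one accepting state and self-loop on 'a'). The pumping lemma can only prove non-regularity, not regularity. For regular languages, pumping always works.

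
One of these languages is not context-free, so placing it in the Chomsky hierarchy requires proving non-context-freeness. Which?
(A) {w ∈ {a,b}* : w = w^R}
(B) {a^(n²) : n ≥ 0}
(B) {a^(n²) : n ≥ 0}

(B) {a^(n²) : n ≥ 0} requires the CFL pumping lemma.

- {w ∈ {a,b}* : w = w^R} is context-free (but not regular)
  • Can be shown non-regular with the regular pumping lemma
  • After pumping, the string is no longer symmetric

- {a^(n²) : n ≥ 0} is NOT context-free
  • Requires the CFL pumping lemma to prove
  • Gaps between squares grow unboundedly

The CFL pumping lemma is "stronger" in that it can prove non-membership
in the larger class of context-free languages.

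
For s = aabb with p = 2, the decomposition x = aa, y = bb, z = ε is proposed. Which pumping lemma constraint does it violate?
Violated: |xy| ≤ p

The decomposition x = aa, y = bb, z = ε for s = aabb with p = 2
violates the constraint: |xy| ≤ p

|xy| = |aabb| = 4 > 2 = p. The decomposition puts too many characters in xy.

Pumping lemma constraints:
1. xyz = s (decomposition is valid)
2. |xy| ≤ p
3. |y| > 0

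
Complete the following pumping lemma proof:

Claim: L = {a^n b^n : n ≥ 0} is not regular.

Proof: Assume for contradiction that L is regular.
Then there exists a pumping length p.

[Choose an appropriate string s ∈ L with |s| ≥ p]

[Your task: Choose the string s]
s = a^p b^p

This string is in L (has equal a's and b's) and has length 2p ≥ p.
Any decomposition xyz with |xy| ≤ p means y consists only of a's,
so pumping will unbalance the counts.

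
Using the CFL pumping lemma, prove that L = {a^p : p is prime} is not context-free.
Assume for contradiction that L is context-free, and let p ≥ 1 be the pumping length given by the pumping lemma for CFLs.
Choose a prime q with q ≥ p and let s = a^q. Then s ∈ L and |s| = q ≥ p.
By the CFL pumping lemma, s = uvxyz for some u, v, x, y, z with |vxy| ≤ p, |vy| ≥ 1, and uv^i xy^i z ∈ L for every i ≥ 0.
All symbols are a's, so only lengths matter: let k = |vy|, with 1 ≤ k ≤ p. Then |uv^i xy^i z| = q + (i − 1)k.

Take i = q + 1: the length is q + qk = q(k + 1).
Both factors satisfy q ≥ 2 and k + 1 ≥ 2, so q(k + 1) is composite and uv^(q+1) xy^(q+1) z ∉ L.

This contradicts the CFL pumping lemma, which requires uv^i xy^i z ∈ L for all i ≥ 0.
Hence L = {a^p : p is prime} is not context-free. ∎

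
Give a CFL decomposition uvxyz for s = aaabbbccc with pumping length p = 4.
u='aa', v='a', x='bb', y='b', z='ccc'

For s = aaabbbccc with pumping length p = 4:

One valid decomposition:
- u = 'aa'
- v = 'a'
- x = 'bb'
- y = 'b'
- z = 'ccc'

Verification:
- uvxyz = 'aa' + 'a' + 'bb' + 'b' + 'ccc' = aaabbbccc ✓
- |vxy| = |'abbb'| = 4 ≤ 4 ✓
- |vy| = |'ab'| = 2 > 0 ✓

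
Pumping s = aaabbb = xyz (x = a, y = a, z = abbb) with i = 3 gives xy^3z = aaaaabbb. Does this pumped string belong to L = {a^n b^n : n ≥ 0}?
No

xy³z = a · aaa · abbb = aaaaabbb.
aaaaabbb has 5 a's and 3 b's; 5 ≠ 3, so it is not in L.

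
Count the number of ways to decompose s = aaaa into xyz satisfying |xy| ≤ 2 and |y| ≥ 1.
3

For s = 'aaaa' with pumping length p = 2:

Constraints: |xy| ≤ 2, |y| > 0

Valid decompositions (|xy| ≤ p, |y| ≥ 1):
  • x='', y='a', z='aaa'
  • x='a', y='a', z='aa'
  • x='', y='aa', z='aa'

Total count: 3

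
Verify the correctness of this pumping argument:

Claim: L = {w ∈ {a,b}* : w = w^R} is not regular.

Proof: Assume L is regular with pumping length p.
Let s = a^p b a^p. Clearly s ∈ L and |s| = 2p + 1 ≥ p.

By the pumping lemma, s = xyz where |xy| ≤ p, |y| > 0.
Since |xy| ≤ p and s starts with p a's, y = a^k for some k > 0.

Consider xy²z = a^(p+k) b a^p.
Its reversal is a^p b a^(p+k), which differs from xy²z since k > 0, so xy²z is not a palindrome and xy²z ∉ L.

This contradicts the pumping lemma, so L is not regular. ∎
The proof is correct.

This proof is valid because:
1. s = a^p b a^p is in L and is chosen in terms of p, so |s| ≥ p holds for every p
2. The decomposition analysis is correct: |xy| ≤ p forces y to lie inside the leading a's
3. The contradiction is valid: a^(p+k) b a^p has more a's before the b than after it, so it is not a palindrome
4. The conclusion follows logically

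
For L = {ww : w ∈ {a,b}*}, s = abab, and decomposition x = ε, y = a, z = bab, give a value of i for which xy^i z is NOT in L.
i = 0

xy⁰z = ε · ε · bab = bab; bab has odd length 3, so it cannot be written as ww and is not in L.
(Other choices also work, e.g. i = 2, 3; only i = 1 is guaranteed to stay in L since xy¹z = s.)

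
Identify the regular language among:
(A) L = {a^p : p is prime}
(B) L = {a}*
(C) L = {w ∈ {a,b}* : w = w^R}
(B) {a}*

(B) L = {a}* is regular.

This can be recognized by a finite automaton (DFA/NFA).
Regular expressions like {a}* define regular languages.

The other choices are not regular:
- {w ∈ {a,b}* : w = w^R}: After pumping, the string is no longer symmetric
- {a^p : p is prime}: After pumping, the length becomes composite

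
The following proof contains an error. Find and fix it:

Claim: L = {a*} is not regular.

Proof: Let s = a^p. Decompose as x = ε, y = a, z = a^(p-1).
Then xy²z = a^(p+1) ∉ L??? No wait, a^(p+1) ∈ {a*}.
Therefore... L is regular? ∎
Error: The proof attempts to show a*  is not regular, but a* IS regular!

Correction: a* is a regular language (recognized by a simple DFA with one accepting state and self-loop on 'a'). The pumping lemma can only prove non-regularity, not regularity. For regular languages, pumping always works.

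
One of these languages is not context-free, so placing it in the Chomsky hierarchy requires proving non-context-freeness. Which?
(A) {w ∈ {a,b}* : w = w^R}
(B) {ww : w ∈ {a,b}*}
(B) {ww : w ∈ {a,b}*}

(B) {ww : w ∈ {a,b}*} requires the CFL pumping lemma.

- {w ∈ {a,b}* : w = w^R} is context-free (but not regular)
  • Can be shown non-regular with the regular pumping lemma
  • After pumping, the string is no longer symmetric

- {ww : w ∈ {a,b}*} is NOT context-free
  • Requires the CFL pumping lemma to prove
  • Cannot verify equality of two arbitrary substrings

The CFL pumping lemma is "stronger" in that it can prove non-membership
in the larger class of context-free languages.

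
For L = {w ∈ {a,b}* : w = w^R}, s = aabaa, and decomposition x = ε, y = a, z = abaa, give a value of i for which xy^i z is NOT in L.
i = 2

xy²z = ε · aa · abaa = aaabaa; aaabaa reversed is aabaaa ≠ aaabaa, so it is not a palindrome and is not in L.
(Other choices also work, e.g. i = 0, 3; only i = 1 is guaranteed to stay in L since xy¹z = s.)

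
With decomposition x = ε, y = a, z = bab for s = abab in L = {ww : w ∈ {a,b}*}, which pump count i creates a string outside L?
i = 0

xy⁰z = ε · ε · bab = bab; bab has odd length 3, so it cannot be written as ww and is not in L.
(Other choices also work, e.g. i = 2, 3; only i = 1 is guaranteed to stay in L since xy¹z = s.)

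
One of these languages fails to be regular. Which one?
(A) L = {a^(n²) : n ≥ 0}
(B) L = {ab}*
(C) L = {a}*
(A) {a^(n²) : n ≥ 0}

(A) L = {a^(n²) : n ≥ 0} is NOT regular.

The pumping lemma can be used to prove this:
After pumping, length is no longer a perfect square

The other languages are regular because they can be recognized by finite automata.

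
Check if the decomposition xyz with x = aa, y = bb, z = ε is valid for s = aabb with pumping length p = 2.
Violated: |xy| ≤ p

The decomposition x = aa, y = bb, z = ε for s = aabb with p = 2
violates the constraint: |xy| ≤ p

|xy| = |aabb| = 4 > 2 = p. The decomposition puts too many characters in xy.

Pumping lemma constraints:
1. xyz = s (decomposition is valid)
2. |xy| ≤ p
3. |y| > 0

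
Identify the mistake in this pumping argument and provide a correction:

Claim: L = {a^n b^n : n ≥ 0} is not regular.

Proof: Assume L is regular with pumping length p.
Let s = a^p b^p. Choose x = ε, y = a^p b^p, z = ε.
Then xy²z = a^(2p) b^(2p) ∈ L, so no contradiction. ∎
Error: The decomposition violates |xy| ≤ p. With y = a^p b^p, |xy| = |y| = 2p > p. (The proof also miscomputes xy²z, which would be a^p b^p a^p b^p rather than a^(2p) b^(2p), and it wrongly treats one harmless decomposition as settling the matter — the prover does not get to choose the decomposition.)

Correction: The pumping lemma requires |xy| ≤ p, and the argument must handle every decomposition satisfying |xy| ≤ p, |y| ≥ 1. Since s starts with p a's, any such y consists only of a's, say y = a^k with k ≥ 1. Then xy²z = a^(p+k) b^p has unequal numbers of a's and b's, so xy²z ∉ L — the required contradiction.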